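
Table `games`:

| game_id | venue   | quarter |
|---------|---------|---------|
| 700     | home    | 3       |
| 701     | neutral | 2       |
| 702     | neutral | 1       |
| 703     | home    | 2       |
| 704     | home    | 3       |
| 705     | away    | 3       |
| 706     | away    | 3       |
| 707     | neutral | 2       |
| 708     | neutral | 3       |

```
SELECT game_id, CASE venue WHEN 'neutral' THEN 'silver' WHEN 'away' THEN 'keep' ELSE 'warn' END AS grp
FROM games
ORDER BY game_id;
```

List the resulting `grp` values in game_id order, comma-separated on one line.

warn, silver, silver, warn, warn, keep, keep, silver, silver

game_id=700: ELSE → warn
game_id=701: venue='neutral' → silver
game_id=702: venue='neutral' → silver
game_id=703: ELSE → warn
game_id=704: ELSE → warn
game_id=705: venue='away' → keep
game_id=706: venue='away' → keep
game_id=707: venue='neutral' → silver
game_id=708: venue='neutral' → silver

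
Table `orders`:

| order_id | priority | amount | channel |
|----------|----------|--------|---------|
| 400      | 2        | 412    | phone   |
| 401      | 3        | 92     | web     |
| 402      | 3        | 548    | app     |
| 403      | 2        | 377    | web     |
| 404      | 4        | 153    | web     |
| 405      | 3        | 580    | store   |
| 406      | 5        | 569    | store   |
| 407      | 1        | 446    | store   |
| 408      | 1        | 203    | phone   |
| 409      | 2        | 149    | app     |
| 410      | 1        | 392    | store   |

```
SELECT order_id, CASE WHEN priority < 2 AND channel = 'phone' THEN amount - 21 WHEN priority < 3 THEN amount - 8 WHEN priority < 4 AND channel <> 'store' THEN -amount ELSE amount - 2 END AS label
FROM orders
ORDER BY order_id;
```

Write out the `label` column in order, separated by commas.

order_id=400: priority < 3 → 404
order_id=401: priority < 4 AND channel <> 'store' → -92
order_id=402: priority < 4 AND channel <> 'store' → -548
order_id=403: priority < 3 → 369
order_id=404: ELSE → 151
order_id=405: ELSE → 578
order_id=406: ELSE → 567
order_id=407: priority < 3 → 438
order_id=408: priority < 2 AND channel = 'phone' → 182
order_id=409: priority < 3 → 141
order_id=410: priority < 3 → 384

404, -92, -548, 369, 151, 578, 567, 438, 182, 141, 384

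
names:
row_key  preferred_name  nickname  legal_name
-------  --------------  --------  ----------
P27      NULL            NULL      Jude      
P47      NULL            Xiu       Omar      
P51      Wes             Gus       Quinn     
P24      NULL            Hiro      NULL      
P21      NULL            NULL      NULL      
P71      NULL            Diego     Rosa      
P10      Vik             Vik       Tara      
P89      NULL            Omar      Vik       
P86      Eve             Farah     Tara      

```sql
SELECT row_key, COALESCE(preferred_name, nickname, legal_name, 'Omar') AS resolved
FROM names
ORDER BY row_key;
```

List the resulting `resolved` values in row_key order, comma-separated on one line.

row_key=P10: preferred_name=Vik → Vik
row_key=P21: preferred_name=NULL, nickname=NULL, legal_name=NULL, → literal Omar → Omar
row_key=P24: preferred_name=NULL, nickname=Hiro → Hiro
row_key=P27: preferred_name=NULL, nickname=NULL, legal_name=Jude → Jude
row_key=P47: preferred_name=NULL, nickname=Xiu → Xiu
row_key=P51: preferred_name=Wes → Wes
row_key=P71: preferred_name=NULL, nickname=Diego → Diego
row_key=P86: preferred_name=Eve → Eve
row_key=P89: preferred_name=NULL, nickname=Omar → Omar

Vik, Omar, Hiro, Jude, Xiu, Wes, Diego, Eve, Omar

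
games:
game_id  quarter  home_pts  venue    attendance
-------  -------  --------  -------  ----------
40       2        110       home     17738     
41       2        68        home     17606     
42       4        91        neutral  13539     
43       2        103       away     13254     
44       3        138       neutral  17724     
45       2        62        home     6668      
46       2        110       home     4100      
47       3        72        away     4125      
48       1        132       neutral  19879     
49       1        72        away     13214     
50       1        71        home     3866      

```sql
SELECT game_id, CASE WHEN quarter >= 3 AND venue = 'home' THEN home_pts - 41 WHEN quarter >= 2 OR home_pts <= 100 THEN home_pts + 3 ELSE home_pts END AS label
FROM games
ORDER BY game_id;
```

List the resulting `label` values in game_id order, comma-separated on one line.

113, 71, 94, 106, 141, 65, 113, 75, 132, 75, 74

game_id=40: quarter >= 2 OR home_pts <= 100 → 113
game_id=41: quarter >= 2 OR home_pts <= 100 → 71
game_id=42: quarter >= 2 OR home_pts <= 100 → 94
game_id=43: quarter >= 2 OR home_pts <= 100 → 106
game_id=44: quarter >= 2 OR home_pts <= 100 → 141
game_id=45: quarter >= 2 OR home_pts <= 100 → 65
game_id=46: quarter >= 2 OR home_pts <= 100 → 113
game_id=47: quarter >= 2 OR home_pts <= 100 → 75
game_id=48: ELSE → 132
game_id=49: quarter >= 2 OR home_pts <= 100 → 75
game_id=50: quarter >= 2 OR home_pts <= 100 → 74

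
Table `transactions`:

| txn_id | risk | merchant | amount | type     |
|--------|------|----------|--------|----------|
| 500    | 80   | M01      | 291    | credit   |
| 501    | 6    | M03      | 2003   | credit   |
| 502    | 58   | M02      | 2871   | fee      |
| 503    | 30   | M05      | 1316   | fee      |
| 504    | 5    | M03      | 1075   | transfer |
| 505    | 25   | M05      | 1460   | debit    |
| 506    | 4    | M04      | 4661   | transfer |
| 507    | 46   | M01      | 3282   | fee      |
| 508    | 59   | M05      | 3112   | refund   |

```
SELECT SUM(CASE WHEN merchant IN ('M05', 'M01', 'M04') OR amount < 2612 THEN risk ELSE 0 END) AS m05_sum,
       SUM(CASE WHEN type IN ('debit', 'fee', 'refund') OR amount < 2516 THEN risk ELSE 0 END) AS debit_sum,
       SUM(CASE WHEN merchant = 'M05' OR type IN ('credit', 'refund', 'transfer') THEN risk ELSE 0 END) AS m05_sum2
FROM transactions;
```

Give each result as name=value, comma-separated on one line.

[m05_sum: merchant IN ('M05', 'M01', 'M04') OR amount < 2612]
txn_id=500: ✓ → 80
txn_id=501: ✓ → 6
txn_id=502: ✗
txn_id=503: ✓ → 30
txn_id=504: ✓ → 5
txn_id=505: ✓ → 25
txn_id=506: ✓ → 4
txn_id=507: ✓ → 46
txn_id=508: ✓ → 59
m05_sum = 80 + 6 + 30 + 5 + 25 + 4 + 46 + 59 = 255
—
[debit_sum: type IN ('debit', 'fee', 'refund') OR amount < 2516]
txn_id=500: ✓ → 80
txn_id=501: ✓ → 6
txn_id=502: ✓ → 58
txn_id=503: ✓ → 30
txn_id=504: ✓ → 5
txn_id=505: ✓ → 25
txn_id=506: ✗
txn_id=507: ✓ → 46
txn_id=508: ✓ → 59
debit_sum = 80 + 6 + 58 + 30 + 5 + 25 + 46 + 59 = 309
—
[m05_sum2: merchant = 'M05' OR type IN ('credit', 'refund', 'transfer')]
txn_id=500: ✓ → 80
txn_id=501: ✓ → 6
txn_id=502: ✗
txn_id=503: ✓ → 30
txn_id=504: ✓ → 5
txn_id=505: ✓ → 25
txn_id=506: ✓ → 4
txn_id=507: ✗
txn_id=508: ✓ → 59
m05_sum2 = 80 + 6 + 30 + 5 + 25 + 4 + 59 = 209

m05_sum=255, debit_sum=309, m05_sum2=209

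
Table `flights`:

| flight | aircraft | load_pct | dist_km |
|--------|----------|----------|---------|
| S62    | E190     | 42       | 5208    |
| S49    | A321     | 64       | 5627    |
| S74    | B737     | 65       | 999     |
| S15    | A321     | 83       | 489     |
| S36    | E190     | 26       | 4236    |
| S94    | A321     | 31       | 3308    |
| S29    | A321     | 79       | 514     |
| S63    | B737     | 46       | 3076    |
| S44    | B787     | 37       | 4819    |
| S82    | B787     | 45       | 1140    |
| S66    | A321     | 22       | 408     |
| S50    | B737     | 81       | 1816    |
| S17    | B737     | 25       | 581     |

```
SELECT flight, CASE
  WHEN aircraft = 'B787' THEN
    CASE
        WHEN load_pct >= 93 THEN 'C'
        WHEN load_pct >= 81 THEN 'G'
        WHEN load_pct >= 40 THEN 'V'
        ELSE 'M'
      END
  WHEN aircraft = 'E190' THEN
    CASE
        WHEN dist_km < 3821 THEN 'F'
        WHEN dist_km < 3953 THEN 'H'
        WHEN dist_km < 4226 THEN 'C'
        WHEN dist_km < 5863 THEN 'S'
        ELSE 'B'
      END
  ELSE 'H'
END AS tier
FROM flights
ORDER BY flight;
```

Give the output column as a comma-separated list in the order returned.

H, H, H, S, M, H, H, S, H, H, H, V, H

flight=S15: aircraft='A321' → outer ELSE → H
flight=S17: aircraft='B737' → outer ELSE → H
flight=S29: aircraft='A321' → outer ELSE → H
flight=S36: aircraft='E190' → inner[dist_km < 5863] → S
flight=S44: aircraft='B787' → inner[ELSE] → M
flight=S49: aircraft='A321' → outer ELSE → H
flight=S50: aircraft='B737' → outer ELSE → H
flight=S62: aircraft='E190' → inner[dist_km < 5863] → S
flight=S63: aircraft='B737' → outer ELSE → H
flight=S66: aircraft='A321' → outer ELSE → H
flight=S74: aircraft='B737' → outer ELSE → H
flight=S82: aircraft='B787' → inner[load_pct >= 40] → V
flight=S94: aircraft='A321' → outer ELSE → H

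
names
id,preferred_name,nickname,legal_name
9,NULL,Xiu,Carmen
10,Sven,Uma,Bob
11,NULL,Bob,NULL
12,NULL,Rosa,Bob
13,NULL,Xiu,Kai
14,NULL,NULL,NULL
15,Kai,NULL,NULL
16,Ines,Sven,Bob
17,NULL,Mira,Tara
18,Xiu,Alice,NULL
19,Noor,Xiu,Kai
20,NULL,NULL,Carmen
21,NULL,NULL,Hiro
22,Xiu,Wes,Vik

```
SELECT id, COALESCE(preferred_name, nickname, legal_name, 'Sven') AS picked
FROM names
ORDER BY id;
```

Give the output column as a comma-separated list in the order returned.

Xiu, Sven, Bob, Rosa, Xiu, Sven, Kai, Ines, Mira, Xiu, Noor, Carmen, Hiro, Xiu

id=9: preferred_name=NULL, nickname=Xiu → Xiu
id=10: preferred_name=Sven → Sven
id=11: preferred_name=NULL, nickname=Bob → Bob
id=12: preferred_name=NULL, nickname=Rosa → Rosa
id=13: preferred_name=NULL, nickname=Xiu → Xiu
id=14: preferred_name=NULL, nickname=NULL, legal_name=NULL, → literal Sven → Sven
id=15: preferred_name=Kai → Kai
id=16: preferred_name=Ines → Ines
id=17: preferred_name=NULL, nickname=Mira → Mira
id=18: preferred_name=Xiu → Xiu
id=19: preferred_name=Noor → Noor
id=20: preferred_name=NULL, nickname=NULL, legal_name=Carmen → Carmen
id=21: preferred_name=NULL, nickname=NULL, legal_name=Hiro → Hiro
id=22: preferred_name=Xiu → Xiu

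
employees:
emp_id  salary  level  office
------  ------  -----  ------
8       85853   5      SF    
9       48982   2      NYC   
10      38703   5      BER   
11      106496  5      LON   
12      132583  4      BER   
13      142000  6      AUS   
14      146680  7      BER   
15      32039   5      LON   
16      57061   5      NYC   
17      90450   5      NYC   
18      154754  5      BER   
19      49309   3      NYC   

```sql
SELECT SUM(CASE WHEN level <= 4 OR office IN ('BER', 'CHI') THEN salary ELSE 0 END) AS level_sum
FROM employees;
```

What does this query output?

emp_id=8: ✗
emp_id=9: ✓ → 48982
emp_id=10: ✓ → 38703
emp_id=11: ✗
emp_id=12: ✓ → 132583
emp_id=13: ✗
emp_id=14: ✓ → 146680
emp_id=15: ✗
emp_id=16: ✗
emp_id=17: ✗
emp_id=18: ✓ → 154754
emp_id=19: ✓ → 49309
level_sum = 48982 + 38703 + 132583 + 146680 + 154754 + 49309 = 571011

571011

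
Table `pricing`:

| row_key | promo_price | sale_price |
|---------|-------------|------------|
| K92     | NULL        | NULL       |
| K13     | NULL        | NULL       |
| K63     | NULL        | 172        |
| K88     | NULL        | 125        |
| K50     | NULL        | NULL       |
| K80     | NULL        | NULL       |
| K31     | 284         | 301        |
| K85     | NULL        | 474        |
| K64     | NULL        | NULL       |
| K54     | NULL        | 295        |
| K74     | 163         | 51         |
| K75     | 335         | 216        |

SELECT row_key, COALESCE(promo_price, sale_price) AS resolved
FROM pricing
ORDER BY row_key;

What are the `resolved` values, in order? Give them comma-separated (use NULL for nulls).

NULL, 284, NULL, 295, 172, NULL, 163, 335, NULL, 474, 125, NULL

row_key=K13: promo_price=NULL, sale_price=NULL (all NULL) → NULL
row_key=K31: promo_price=284 → 284
row_key=K50: promo_price=NULL, sale_price=NULL (all NULL) → NULL
row_key=K54: promo_price=NULL, sale_price=295 → 295
row_key=K63: promo_price=NULL, sale_price=172 → 172
row_key=K64: promo_price=NULL, sale_price=NULL (all NULL) → NULL
row_key=K74: promo_price=163 → 163
row_key=K75: promo_price=335 → 335
row_key=K80: promo_price=NULL, sale_price=NULL (all NULL) → NULL
row_key=K85: promo_price=NULL, sale_price=474 → 474
row_key=K88: promo_price=NULL, sale_price=125 → 125
row_key=K92: promo_price=NULL, sale_price=NULL (all NULL) → NULL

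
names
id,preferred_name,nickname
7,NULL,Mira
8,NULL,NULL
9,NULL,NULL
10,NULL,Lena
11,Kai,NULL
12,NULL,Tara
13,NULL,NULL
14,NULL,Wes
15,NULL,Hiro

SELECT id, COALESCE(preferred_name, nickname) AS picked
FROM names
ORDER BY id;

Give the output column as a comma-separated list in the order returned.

id=7: preferred_name=NULL, nickname=Mira → Mira
id=8: preferred_name=NULL, nickname=NULL (all NULL) → NULL
id=9: preferred_name=NULL, nickname=NULL (all NULL) → NULL
id=10: preferred_name=NULL, nickname=Lena → Lena
id=11: preferred_name=Kai → Kai
id=12: preferred_name=NULL, nickname=Tara → Tara
id=13: preferred_name=NULL, nickname=NULL (all NULL) → NULL
id=14: preferred_name=NULL, nickname=Wes → Wes
id=15: preferred_name=NULL, nickname=Hiro → Hiro

Mira, NULL, NULL, Lena, Kai, Tara, NULL, Wes, Hiro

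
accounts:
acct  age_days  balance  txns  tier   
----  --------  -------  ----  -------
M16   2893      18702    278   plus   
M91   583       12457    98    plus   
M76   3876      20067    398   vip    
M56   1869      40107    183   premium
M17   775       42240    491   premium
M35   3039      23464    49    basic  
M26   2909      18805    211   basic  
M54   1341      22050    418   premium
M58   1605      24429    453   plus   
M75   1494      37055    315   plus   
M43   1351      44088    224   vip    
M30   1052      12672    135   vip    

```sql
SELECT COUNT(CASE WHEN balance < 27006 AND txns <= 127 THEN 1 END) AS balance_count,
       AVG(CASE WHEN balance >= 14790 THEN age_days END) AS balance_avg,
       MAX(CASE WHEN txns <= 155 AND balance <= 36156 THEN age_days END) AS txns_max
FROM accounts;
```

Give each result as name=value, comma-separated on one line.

balance_count=2, balance_avg=2115.2, txns_max=3039

[balance_count: balance < 27006 AND txns <= 127]
acct=M16: ✗
acct=M91: ✓ → 1
acct=M76: ✗
acct=M56: ✗
acct=M17: ✗
acct=M35: ✓ → 1
acct=M26: ✗
acct=M54: ✗
acct=M58: ✗
acct=M75: ✗
acct=M43: ✗
acct=M30: ✗
balance_count = COUNT(1, 1) = 2
—
[balance_avg: balance >= 14790]
acct=M16: ✓ → 2893
acct=M91: ✗
acct=M76: ✓ → 3876
acct=M56: ✓ → 1869
acct=M17: ✓ → 775
acct=M35: ✓ → 3039
acct=M26: ✓ → 2909
acct=M54: ✓ → 1341
acct=M58: ✓ → 1605
acct=M75: ✓ → 1494
acct=M43: ✓ → 1351
acct=M30: ✗
balance_avg = (2893 + 3876 + 1869 + 775 + 3039 + 2909 + 1341 + 1605 + 1494 + 1351) / 10 = 2115.2
—
[txns_max: txns <= 155 AND balance <= 36156]
acct=M16: ✗
acct=M91: ✓ → 583
acct=M76: ✗
acct=M56: ✗
acct=M17: ✗
acct=M35: ✓ → 3039
acct=M26: ✗
acct=M54: ✗
acct=M58: ✗
acct=M75: ✗
acct=M43: ✗
acct=M30: ✓ → 1052
txns_max = MAX(583, 3039, 1052) = 3039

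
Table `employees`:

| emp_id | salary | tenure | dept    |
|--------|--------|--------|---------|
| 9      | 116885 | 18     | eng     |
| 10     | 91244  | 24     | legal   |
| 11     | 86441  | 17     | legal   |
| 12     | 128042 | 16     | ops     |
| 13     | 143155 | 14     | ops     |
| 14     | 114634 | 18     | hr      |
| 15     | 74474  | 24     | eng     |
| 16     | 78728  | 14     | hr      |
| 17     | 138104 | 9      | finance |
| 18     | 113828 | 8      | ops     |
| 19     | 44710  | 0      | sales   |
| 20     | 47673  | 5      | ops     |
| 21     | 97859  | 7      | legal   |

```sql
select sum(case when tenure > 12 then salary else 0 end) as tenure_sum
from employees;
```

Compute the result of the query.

833603

emp_id=9: ✓ → 116885
emp_id=10: ✓ → 91244
emp_id=11: ✓ → 86441
emp_id=12: ✓ → 128042
emp_id=13: ✓ → 143155
emp_id=14: ✓ → 114634
emp_id=15: ✓ → 74474
emp_id=16: ✓ → 78728
emp_id=17: ✗
emp_id=18: ✗
emp_id=19: ✗
emp_id=20: ✗
emp_id=21: ✗
tenure_sum = 116885 + 91244 + 86441 + 128042 + 143155 + 114634 + 74474 + 78728 = 833603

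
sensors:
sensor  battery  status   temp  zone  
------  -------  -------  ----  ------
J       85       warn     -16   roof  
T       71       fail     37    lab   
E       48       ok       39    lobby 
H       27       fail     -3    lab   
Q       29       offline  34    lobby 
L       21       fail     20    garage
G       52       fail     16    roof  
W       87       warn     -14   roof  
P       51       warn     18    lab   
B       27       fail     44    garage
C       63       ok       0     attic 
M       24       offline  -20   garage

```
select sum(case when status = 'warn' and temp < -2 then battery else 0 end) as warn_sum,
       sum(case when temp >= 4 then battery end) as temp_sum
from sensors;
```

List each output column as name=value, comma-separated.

warn_sum=172, temp_sum=299

[warn_sum: status = 'warn' and temp < -2]
sensor=J: ✓ → 85
sensor=T: ✗
sensor=E: ✗
sensor=H: ✗
sensor=Q: ✗
sensor=L: ✗
sensor=G: ✗
sensor=W: ✓ → 87
sensor=P: ✗
sensor=B: ✗
sensor=C: ✗
sensor=M: ✗
warn_sum = 85 + 87 = 172
—
[temp_sum: temp >= 4]
sensor=J: ✗
sensor=T: ✓ → 71
sensor=E: ✓ → 48
sensor=H: ✗
sensor=Q: ✓ → 29
sensor=L: ✓ → 21
sensor=G: ✓ → 52
sensor=W: ✗
sensor=P: ✓ → 51
sensor=B: ✓ → 27
sensor=C: ✗
sensor=M: ✗
temp_sum = 71 + 48 + 29 + 21 + 52 + 51 + 27 = 299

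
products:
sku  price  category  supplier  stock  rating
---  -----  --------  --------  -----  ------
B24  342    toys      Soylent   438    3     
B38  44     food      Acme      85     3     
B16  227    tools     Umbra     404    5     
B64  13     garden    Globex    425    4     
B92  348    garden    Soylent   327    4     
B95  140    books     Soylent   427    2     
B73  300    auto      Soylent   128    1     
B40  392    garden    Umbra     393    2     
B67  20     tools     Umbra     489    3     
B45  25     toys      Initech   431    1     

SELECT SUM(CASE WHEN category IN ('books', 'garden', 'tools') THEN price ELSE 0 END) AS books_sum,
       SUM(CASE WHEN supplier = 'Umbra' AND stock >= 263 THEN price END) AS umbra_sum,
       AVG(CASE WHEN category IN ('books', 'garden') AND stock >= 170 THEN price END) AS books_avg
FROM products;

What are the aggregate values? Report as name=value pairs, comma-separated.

[books_sum: category IN ('books', 'garden', 'tools')]
sku=B24: ✗
sku=B38: ✗
sku=B16: ✓ → 227
sku=B64: ✓ → 13
sku=B92: ✓ → 348
sku=B95: ✓ → 140
sku=B73: ✗
sku=B40: ✓ → 392
sku=B67: ✓ → 20
sku=B45: ✗
books_sum = 227 + 13 + 348 + 140 + 392 + 20 = 1140
—
[umbra_sum: supplier = 'Umbra' AND stock >= 263]
sku=B24: ✗
sku=B38: ✗
sku=B16: ✓ → 227
sku=B64: ✗
sku=B92: ✗
sku=B95: ✗
sku=B73: ✗
sku=B40: ✓ → 392
sku=B67: ✓ → 20
sku=B45: ✗
umbra_sum = 227 + 392 + 20 = 639
—
[books_avg: category IN ('books', 'garden') AND stock >= 170]
sku=B24: ✗
sku=B38: ✗
sku=B16: ✗
sku=B64: ✓ → 13
sku=B92: ✓ → 348
sku=B95: ✓ → 140
sku=B73: ✗
sku=B40: ✓ → 392
sku=B67: ✗
sku=B45: ✗
books_avg = (13 + 348 + 140 + 392) / 4 = 223.25

books_sum=1140, umbra_sum=639, books_avg=223.25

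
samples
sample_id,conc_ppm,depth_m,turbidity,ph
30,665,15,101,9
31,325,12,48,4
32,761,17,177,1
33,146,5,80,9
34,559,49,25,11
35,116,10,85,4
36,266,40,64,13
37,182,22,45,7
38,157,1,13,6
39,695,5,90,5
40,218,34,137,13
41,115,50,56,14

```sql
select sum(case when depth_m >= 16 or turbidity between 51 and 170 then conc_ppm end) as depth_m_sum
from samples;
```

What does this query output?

sample_id=30: ✓ → 665
sample_id=31: ✗
sample_id=32: ✓ → 761
sample_id=33: ✓ → 146
sample_id=34: ✓ → 559
sample_id=35: ✓ → 116
sample_id=36: ✓ → 266
sample_id=37: ✓ → 182
sample_id=38: ✗
sample_id=39: ✓ → 695
sample_id=40: ✓ → 218
sample_id=41: ✓ → 115
depth_m_sum = 665 + 761 + 146 + 559 + 116 + 266 + 182 + 695 + 218 + 115 = 3723

3723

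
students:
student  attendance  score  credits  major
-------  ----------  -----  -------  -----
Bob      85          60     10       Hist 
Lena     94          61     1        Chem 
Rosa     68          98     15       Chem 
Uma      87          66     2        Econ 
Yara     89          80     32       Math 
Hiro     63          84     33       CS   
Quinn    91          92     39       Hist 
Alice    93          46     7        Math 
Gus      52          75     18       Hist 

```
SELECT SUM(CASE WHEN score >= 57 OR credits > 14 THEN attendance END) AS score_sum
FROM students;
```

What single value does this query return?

student=Bob: ✓ → 85
student=Lena: ✓ → 94
student=Rosa: ✓ → 68
student=Uma: ✓ → 87
student=Yara: ✓ → 89
student=Hiro: ✓ → 63
student=Quinn: ✓ → 91
student=Alice: ✗
student=Gus: ✓ → 52
score_sum = 85 + 94 + 68 + 87 + 89 + 63 + 91 + 52 = 629

629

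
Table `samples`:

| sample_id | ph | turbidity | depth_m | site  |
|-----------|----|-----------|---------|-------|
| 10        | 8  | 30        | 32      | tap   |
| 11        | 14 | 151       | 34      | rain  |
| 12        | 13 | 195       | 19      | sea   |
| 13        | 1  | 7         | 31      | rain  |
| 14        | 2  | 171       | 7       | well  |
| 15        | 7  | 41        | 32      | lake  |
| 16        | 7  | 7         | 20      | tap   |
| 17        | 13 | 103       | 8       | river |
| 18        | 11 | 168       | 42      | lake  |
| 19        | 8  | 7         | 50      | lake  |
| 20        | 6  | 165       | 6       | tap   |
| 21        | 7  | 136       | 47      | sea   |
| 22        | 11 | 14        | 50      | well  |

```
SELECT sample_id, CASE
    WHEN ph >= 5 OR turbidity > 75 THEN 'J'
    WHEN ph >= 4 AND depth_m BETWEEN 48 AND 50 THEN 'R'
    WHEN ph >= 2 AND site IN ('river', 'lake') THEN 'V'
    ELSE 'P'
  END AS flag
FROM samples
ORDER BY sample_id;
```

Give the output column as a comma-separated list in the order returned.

J, J, J, P, J, J, J, J, J, J, J, J, J

sample_id=10: ph >= 5 OR turbidity > 75 → J
sample_id=11: ph >= 5 OR turbidity > 75 → J
sample_id=12: ph >= 5 OR turbidity > 75 → J
sample_id=13: ELSE → P
sample_id=14: ph >= 5 OR turbidity > 75 → J
sample_id=15: ph >= 5 OR turbidity > 75 → J
sample_id=16: ph >= 5 OR turbidity > 75 → J
sample_id=17: ph >= 5 OR turbidity > 75 → J
sample_id=18: ph >= 5 OR turbidity > 75 → J
sample_id=19: ph >= 5 OR turbidity > 75 → J
sample_id=20: ph >= 5 OR turbidity > 75 → J
sample_id=21: ph >= 5 OR turbidity > 75 → J
sample_id=22: ph >= 5 OR turbidity > 75 → J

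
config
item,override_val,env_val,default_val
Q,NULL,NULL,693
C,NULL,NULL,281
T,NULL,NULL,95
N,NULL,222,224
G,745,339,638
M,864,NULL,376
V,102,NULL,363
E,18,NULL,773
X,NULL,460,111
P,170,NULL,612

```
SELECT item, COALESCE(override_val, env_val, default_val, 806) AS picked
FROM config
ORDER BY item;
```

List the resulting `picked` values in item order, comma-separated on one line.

item=C: override_val=NULL, env_val=NULL, default_val=281 → 281
item=E: override_val=18 → 18
item=G: override_val=745 → 745
item=M: override_val=864 → 864
item=N: override_val=NULL, env_val=222 → 222
item=P: override_val=170 → 170
item=Q: override_val=NULL, env_val=NULL, default_val=693 → 693
item=T: override_val=NULL, env_val=NULL, default_val=95 → 95
item=V: override_val=102 → 102
item=X: override_val=NULL, env_val=460 → 460

281, 18, 745, 864, 222, 170, 693, 95, 102, 460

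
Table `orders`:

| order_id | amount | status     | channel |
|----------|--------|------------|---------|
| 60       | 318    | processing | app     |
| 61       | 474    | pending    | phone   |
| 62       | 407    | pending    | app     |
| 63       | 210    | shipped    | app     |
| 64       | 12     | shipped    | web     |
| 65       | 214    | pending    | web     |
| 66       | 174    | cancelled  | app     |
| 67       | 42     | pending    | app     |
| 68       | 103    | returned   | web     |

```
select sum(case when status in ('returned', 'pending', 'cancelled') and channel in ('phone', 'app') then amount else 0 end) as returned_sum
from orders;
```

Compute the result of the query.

1097

order_id=60: ✗
order_id=61: ✓ → 474
order_id=62: ✓ → 407
order_id=63: ✗
order_id=64: ✗
order_id=65: ✗
order_id=66: ✓ → 174
order_id=67: ✓ → 42
order_id=68: ✗
returned_sum = 474 + 407 + 174 + 42 = 1097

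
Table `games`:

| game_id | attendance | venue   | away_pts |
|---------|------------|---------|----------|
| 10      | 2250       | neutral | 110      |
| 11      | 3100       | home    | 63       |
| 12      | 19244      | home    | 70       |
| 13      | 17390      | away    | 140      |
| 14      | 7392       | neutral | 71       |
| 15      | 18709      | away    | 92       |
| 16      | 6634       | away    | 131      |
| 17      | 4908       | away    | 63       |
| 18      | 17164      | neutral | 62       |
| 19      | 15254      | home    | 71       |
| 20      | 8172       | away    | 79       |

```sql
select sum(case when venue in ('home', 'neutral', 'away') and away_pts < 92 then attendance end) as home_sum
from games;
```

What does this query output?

game_id=10: ✗
game_id=11: ✓ → 3100
game_id=12: ✓ → 19244
game_id=13: ✗
game_id=14: ✓ → 7392
game_id=15: ✗
game_id=16: ✗
game_id=17: ✓ → 4908
game_id=18: ✓ → 17164
game_id=19: ✓ → 15254
game_id=20: ✓ → 8172
home_sum = 3100 + 19244 + 7392 + 4908 + 17164 + 15254 + 8172 = 75234

75234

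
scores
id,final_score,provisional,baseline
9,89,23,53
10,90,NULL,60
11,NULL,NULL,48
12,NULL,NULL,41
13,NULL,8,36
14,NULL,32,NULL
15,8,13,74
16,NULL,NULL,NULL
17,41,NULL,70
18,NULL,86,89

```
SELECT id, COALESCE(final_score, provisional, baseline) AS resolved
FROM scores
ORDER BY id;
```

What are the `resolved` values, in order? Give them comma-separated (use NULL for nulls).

89, 90, 48, 41, 8, 32, 8, NULL, 41, 86

id=9: final_score=89 → 89
id=10: final_score=90 → 90
id=11: final_score=NULL, provisional=NULL, baseline=48 → 48
id=12: final_score=NULL, provisional=NULL, baseline=41 → 41
id=13: final_score=NULL, provisional=8 → 8
id=14: final_score=NULL, provisional=32 → 32
id=15: final_score=8 → 8
id=16: final_score=NULL, provisional=NULL, baseline=NULL (all NULL) → NULL
id=17: final_score=41 → 41
id=18: final_score=NULL, provisional=86 → 86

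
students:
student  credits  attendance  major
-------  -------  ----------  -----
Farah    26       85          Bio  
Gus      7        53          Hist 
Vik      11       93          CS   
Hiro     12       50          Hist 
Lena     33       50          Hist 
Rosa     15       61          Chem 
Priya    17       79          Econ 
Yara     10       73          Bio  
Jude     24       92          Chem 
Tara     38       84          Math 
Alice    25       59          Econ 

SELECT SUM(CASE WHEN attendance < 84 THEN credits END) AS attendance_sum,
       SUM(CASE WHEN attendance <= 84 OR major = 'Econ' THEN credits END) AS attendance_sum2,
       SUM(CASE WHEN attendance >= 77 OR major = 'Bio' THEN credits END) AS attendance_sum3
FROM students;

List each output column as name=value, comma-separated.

[attendance_sum: attendance < 84]
student=Farah: ✗
student=Gus: ✓ → 7
student=Vik: ✗
student=Hiro: ✓ → 12
student=Lena: ✓ → 33
student=Rosa: ✓ → 15
student=Priya: ✓ → 17
student=Yara: ✓ → 10
student=Jude: ✗
student=Tara: ✗
student=Alice: ✓ → 25
attendance_sum = 7 + 12 + 33 + 15 + 17 + 10 + 25 = 119
—
[attendance_sum2: attendance <= 84 OR major = 'Econ']
student=Farah: ✗
student=Gus: ✓ → 7
student=Vik: ✗
student=Hiro: ✓ → 12
student=Lena: ✓ → 33
student=Rosa: ✓ → 15
student=Priya: ✓ → 17
student=Yara: ✓ → 10
student=Jude: ✗
student=Tara: ✓ → 38
student=Alice: ✓ → 25
attendance_sum2 = 7 + 12 + 33 + 15 + 17 + 10 + 38 + 25 = 157
—
[attendance_sum3: attendance >= 77 OR major = 'Bio']
student=Farah: ✓ → 26
student=Gus: ✗
student=Vik: ✓ → 11
student=Hiro: ✗
student=Lena: ✗
student=Rosa: ✗
student=Priya: ✓ → 17
student=Yara: ✓ → 10
student=Jude: ✓ → 24
student=Tara: ✓ → 38
student=Alice: ✗
attendance_sum3 = 26 + 11 + 17 + 10 + 24 + 38 = 126

attendance_sum=119, attendance_sum2=157, attendance_sum3=126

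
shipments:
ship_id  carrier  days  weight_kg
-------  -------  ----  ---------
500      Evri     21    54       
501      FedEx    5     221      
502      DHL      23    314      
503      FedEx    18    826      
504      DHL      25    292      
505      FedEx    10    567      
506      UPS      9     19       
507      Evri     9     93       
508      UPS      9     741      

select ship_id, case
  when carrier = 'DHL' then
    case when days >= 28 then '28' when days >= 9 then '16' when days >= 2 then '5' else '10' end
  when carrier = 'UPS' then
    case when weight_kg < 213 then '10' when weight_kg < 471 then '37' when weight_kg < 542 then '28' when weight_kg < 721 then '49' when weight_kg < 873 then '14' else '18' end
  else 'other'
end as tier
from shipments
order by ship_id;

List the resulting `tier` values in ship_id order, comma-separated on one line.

other, other, 16, other, 16, other, 10, other, 14

ship_id=500: carrier='Evri' → outer ELSE → other
ship_id=501: carrier='FedEx' → outer ELSE → other
ship_id=502: carrier='DHL' → inner[days >= 9] → 16
ship_id=503: carrier='FedEx' → outer ELSE → other
ship_id=504: carrier='DHL' → inner[days >= 9] → 16
ship_id=505: carrier='FedEx' → outer ELSE → other
ship_id=506: carrier='UPS' → inner[weight_kg < 213] → 10
ship_id=507: carrier='Evri' → outer ELSE → other
ship_id=508: carrier='UPS' → inner[weight_kg < 873] → 14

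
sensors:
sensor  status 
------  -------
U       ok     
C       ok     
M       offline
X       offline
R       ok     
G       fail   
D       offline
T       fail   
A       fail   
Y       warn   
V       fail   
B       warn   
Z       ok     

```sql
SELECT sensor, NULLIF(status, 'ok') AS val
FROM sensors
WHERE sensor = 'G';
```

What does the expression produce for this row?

fail

sensor = G: status=fail.
status=fail vs ok: differ → fail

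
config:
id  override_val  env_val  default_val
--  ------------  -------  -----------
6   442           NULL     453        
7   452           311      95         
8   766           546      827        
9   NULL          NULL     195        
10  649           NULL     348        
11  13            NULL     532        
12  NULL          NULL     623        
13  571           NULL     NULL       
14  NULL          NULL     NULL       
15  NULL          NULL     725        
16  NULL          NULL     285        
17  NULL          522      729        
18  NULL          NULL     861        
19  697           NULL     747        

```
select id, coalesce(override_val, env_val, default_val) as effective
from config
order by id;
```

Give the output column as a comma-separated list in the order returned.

442, 452, 766, 195, 649, 13, 623, 571, NULL, 725, 285, 522, 861, 697

id=6: override_val=442 → 442
id=7: override_val=452 → 452
id=8: override_val=766 → 766
id=9: override_val=NULL, env_val=NULL, default_val=195 → 195
id=10: override_val=649 → 649
id=11: override_val=13 → 13
id=12: override_val=NULL, env_val=NULL, default_val=623 → 623
id=13: override_val=571 → 571
id=14: override_val=NULL, env_val=NULL, default_val=NULL (all NULL) → NULL
id=15: override_val=NULL, env_val=NULL, default_val=725 → 725
id=16: override_val=NULL, env_val=NULL, default_val=285 → 285
id=17: override_val=NULL, env_val=522 → 522
id=18: override_val=NULL, env_val=NULL, default_val=861 → 861
id=19: override_val=697 → 697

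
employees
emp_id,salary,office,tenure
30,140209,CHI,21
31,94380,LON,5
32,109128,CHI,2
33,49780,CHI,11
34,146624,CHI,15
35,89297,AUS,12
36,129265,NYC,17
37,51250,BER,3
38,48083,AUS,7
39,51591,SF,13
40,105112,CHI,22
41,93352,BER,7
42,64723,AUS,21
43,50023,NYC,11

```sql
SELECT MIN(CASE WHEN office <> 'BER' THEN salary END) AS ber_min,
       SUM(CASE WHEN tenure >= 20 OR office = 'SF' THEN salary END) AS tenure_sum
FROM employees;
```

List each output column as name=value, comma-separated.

[ber_min: office <> 'BER']
emp_id=30: ✓ → 140209
emp_id=31: ✓ → 94380
emp_id=32: ✓ → 109128
emp_id=33: ✓ → 49780
emp_id=34: ✓ → 146624
emp_id=35: ✓ → 89297
emp_id=36: ✓ → 129265
emp_id=37: ✗
emp_id=38: ✓ → 48083
emp_id=39: ✓ → 51591
emp_id=40: ✓ → 105112
emp_id=41: ✗
emp_id=42: ✓ → 64723
emp_id=43: ✓ → 50023
ber_min = MIN(140209, 94380, 109128, 49780, 146624, 89297, 129265, 48083, 51591, 105112, 64723, 50023) = 48083
—
[tenure_sum: tenure >= 20 OR office = 'SF']
emp_id=30: ✓ → 140209
emp_id=31: ✗
emp_id=32: ✗
emp_id=33: ✗
emp_id=34: ✗
emp_id=35: ✗
emp_id=36: ✗
emp_id=37: ✗
emp_id=38: ✗
emp_id=39: ✓ → 51591
emp_id=40: ✓ → 105112
emp_id=41: ✗
emp_id=42: ✓ → 64723
emp_id=43: ✗
tenure_sum = 140209 + 51591 + 105112 + 64723 = 361635

ber_min=48083, tenure_sum=361635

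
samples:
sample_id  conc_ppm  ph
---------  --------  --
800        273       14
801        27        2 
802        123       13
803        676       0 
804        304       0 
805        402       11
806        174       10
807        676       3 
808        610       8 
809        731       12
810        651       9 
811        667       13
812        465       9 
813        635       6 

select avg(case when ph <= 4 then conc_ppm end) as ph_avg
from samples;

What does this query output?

420.75

sample_id=800: ✗
sample_id=801: ✓ → 27
sample_id=802: ✗
sample_id=803: ✓ → 676
sample_id=804: ✓ → 304
sample_id=805: ✗
sample_id=806: ✗
sample_id=807: ✓ → 676
sample_id=808: ✗
sample_id=809: ✗
sample_id=810: ✗
sample_id=811: ✗
sample_id=812: ✗
sample_id=813: ✗
ph_avg = (27 + 676 + 304 + 676) / 4 = 420.75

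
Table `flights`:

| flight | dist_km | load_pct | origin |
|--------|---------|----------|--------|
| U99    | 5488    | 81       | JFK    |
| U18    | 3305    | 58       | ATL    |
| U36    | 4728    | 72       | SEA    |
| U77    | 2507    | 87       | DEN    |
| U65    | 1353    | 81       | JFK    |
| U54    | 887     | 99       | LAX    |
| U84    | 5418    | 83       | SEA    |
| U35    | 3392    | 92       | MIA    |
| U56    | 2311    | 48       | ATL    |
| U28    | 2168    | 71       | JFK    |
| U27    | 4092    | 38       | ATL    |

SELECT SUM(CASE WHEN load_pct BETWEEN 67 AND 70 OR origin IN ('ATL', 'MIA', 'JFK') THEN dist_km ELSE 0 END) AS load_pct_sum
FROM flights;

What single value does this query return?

22109

flight=U99: ✓ → 5488
flight=U18: ✓ → 3305
flight=U36: ✗
flight=U77: ✗
flight=U65: ✓ → 1353
flight=U54: ✗
flight=U84: ✗
flight=U35: ✓ → 3392
flight=U56: ✓ → 2311
flight=U28: ✓ → 2168
flight=U27: ✓ → 4092
load_pct_sum = 5488 + 3305 + 1353 + 3392 + 2311 + 2168 + 4092 = 22109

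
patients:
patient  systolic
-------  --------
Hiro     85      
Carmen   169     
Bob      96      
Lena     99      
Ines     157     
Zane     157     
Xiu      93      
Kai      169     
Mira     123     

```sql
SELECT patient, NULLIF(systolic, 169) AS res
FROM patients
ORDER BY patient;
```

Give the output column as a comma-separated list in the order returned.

patient=Bob: systolic=96 vs 169: differ → 96
patient=Carmen: systolic=169 vs 169: equal → NULL
patient=Hiro: systolic=85 vs 169: differ → 85
patient=Ines: systolic=157 vs 169: differ → 157
patient=Kai: systolic=169 vs 169: equal → NULL
patient=Lena: systolic=99 vs 169: differ → 99
patient=Mira: systolic=123 vs 169: differ → 123
patient=Xiu: systolic=93 vs 169: differ → 93
patient=Zane: systolic=157 vs 169: differ → 157

96, NULL, 85, 157, NULL, 99, 123, 93, 157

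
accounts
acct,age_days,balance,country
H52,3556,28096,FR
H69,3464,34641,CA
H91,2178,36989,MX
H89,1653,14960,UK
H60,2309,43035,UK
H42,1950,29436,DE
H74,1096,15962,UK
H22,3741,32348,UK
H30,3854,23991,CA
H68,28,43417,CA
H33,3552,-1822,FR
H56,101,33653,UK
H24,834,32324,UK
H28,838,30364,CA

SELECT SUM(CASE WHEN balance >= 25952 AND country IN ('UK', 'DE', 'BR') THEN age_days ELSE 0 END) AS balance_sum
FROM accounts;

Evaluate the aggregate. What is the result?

8935

acct=H52: ✗
acct=H69: ✗
acct=H91: ✗
acct=H89: ✗
acct=H60: ✓ → 2309
acct=H42: ✓ → 1950
acct=H74: ✗
acct=H22: ✓ → 3741
acct=H30: ✗
acct=H68: ✗
acct=H33: ✗
acct=H56: ✓ → 101
acct=H24: ✓ → 834
acct=H28: ✗
balance_sum = 2309 + 1950 + 3741 + 101 + 834 = 8935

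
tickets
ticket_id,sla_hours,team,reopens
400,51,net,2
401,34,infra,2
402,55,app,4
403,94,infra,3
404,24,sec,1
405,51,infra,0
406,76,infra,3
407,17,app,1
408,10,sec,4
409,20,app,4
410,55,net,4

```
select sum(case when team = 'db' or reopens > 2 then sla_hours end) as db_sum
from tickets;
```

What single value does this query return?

310

ticket_id=400: ✗
ticket_id=401: ✗
ticket_id=402: ✓ → 55
ticket_id=403: ✓ → 94
ticket_id=404: ✗
ticket_id=405: ✗
ticket_id=406: ✓ → 76
ticket_id=407: ✗
ticket_id=408: ✓ → 10
ticket_id=409: ✓ → 20
ticket_id=410: ✓ → 55
db_sum = 55 + 94 + 76 + 10 + 20 + 55 = 310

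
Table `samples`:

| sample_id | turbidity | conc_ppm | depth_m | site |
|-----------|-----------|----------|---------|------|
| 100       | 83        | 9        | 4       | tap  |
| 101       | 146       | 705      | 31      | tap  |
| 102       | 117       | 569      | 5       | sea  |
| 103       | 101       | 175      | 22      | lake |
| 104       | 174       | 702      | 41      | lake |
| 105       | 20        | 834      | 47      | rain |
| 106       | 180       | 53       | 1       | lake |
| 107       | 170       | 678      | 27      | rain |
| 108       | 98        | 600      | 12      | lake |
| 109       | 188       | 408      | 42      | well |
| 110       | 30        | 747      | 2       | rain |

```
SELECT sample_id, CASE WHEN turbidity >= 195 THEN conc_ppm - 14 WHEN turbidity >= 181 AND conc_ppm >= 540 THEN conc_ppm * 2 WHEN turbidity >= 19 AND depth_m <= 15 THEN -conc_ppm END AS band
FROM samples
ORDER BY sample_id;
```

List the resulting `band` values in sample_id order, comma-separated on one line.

-9, NULL, -569, NULL, NULL, NULL, -53, NULL, -600, NULL, -747

sample_id=100: turbidity >= 19 AND depth_m <= 15 → -9
sample_id=101: (no match → NULL) → NULL
sample_id=102: turbidity >= 19 AND depth_m <= 15 → -569
sample_id=103: (no match → NULL) → NULL
sample_id=104: (no match → NULL) → NULL
sample_id=105: (no match → NULL) → NULL
sample_id=106: turbidity >= 19 AND depth_m <= 15 → -53
sample_id=107: (no match → NULL) → NULL
sample_id=108: turbidity >= 19 AND depth_m <= 15 → -600
sample_id=109: (no match → NULL) → NULL
sample_id=110: turbidity >= 19 AND depth_m <= 15 → -747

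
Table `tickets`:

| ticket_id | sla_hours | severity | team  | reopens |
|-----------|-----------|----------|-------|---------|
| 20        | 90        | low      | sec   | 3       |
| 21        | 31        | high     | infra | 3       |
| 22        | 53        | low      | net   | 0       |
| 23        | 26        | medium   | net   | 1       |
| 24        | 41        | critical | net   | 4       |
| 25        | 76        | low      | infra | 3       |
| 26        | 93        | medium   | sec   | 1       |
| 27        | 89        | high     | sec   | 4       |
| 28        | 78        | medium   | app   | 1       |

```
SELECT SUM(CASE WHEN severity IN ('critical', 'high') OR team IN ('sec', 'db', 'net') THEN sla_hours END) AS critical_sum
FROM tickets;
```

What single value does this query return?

423

ticket_id=20: ✓ → 90
ticket_id=21: ✓ → 31
ticket_id=22: ✓ → 53
ticket_id=23: ✓ → 26
ticket_id=24: ✓ → 41
ticket_id=25: ✗
ticket_id=26: ✓ → 93
ticket_id=27: ✓ → 89
ticket_id=28: ✗
critical_sum = 90 + 31 + 53 + 26 + 41 + 93 + 89 = 423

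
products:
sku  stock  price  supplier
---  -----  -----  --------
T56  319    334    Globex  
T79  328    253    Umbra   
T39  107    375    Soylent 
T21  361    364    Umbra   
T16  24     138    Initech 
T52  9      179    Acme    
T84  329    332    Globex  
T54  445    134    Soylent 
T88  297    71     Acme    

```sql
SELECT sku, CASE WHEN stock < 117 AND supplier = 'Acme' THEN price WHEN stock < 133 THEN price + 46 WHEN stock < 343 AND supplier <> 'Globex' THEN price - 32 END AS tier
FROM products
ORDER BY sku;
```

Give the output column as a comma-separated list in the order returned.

184, NULL, 421, 179, NULL, NULL, 221, NULL, 39

sku=T16: stock < 133 → 184
sku=T21: (no match → NULL) → NULL
sku=T39: stock < 133 → 421
sku=T52: stock < 117 AND supplier = 'Acme' → 179
sku=T54: (no match → NULL) → NULL
sku=T56: (no match → NULL) → NULL
sku=T79: stock < 343 AND supplier <> 'Globex' → 221
sku=T84: (no match → NULL) → NULL
sku=T88: stock < 343 AND supplier <> 'Globex' → 39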